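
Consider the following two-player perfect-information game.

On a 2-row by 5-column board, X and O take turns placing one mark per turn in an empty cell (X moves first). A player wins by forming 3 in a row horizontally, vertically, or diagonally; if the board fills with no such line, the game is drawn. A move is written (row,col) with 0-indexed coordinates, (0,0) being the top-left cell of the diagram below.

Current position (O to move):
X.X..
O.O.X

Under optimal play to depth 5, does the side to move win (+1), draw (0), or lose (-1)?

[X.X../O.O.X] O move#1: (0,1):+0/XOX../O.O.X, (0,3):-1/X.XO./O.O.X, (0,4):-1/X.X.O/O.O.X, (1,1):+1/X.X../OOO.X*, (1,3):-1/X.X../O.OOX
[X.X../OOO.X] end (terminal -1, X#2); searched X.X../O.O.X to 5

value(X.X../O.O.X, O) = +1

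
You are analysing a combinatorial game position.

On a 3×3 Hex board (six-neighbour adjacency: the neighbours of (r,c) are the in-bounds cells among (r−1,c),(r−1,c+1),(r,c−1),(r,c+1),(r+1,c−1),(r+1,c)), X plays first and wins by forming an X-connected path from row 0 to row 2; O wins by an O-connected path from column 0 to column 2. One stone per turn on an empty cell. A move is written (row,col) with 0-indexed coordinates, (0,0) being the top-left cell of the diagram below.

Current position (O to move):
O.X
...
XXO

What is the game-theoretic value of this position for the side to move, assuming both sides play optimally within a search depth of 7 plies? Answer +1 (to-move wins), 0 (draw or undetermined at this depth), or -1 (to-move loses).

ply 1, O at O.X/.../XXO | (0,1)=-1→OOX/.../XXO*; (1,0)=-1→O.X/O../XXO; (1,1)=-1→O.X/.O./XXO; (1,2)=-1→O.X/..O/XXO
ply 2, X at OOX/.../XXO | (1,0)=+1→OOX/X../XXO*; (1,1)=+1→OOX/.X./XXO; (1,2)=+1→OOX/..X/XXO
ply 3, O at OOX/X../XXO | (1,1)=-1→OOX/XO./XXO*; (1,2)=-1→OOX/X.O/XXO
ply 4, X at OOX/XO./XXO | (1,2)=+1→OOX/XOX/XXO*
ply 5: OOX/XOX/XXO is terminal -1 (O); from O.X/.../XXO depth 7

value(O.X/.../XXO, O) = -1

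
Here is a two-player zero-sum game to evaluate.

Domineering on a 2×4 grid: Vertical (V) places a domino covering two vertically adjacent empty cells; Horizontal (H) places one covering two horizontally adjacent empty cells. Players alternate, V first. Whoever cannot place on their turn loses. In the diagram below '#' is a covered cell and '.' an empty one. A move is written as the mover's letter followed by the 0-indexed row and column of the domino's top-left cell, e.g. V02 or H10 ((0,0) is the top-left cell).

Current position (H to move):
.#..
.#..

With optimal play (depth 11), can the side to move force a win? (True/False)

p1 H@[.#../.#..]: H02[.###/.#..]+1* H12[.#../.###]+1
p2 V@[.###/.#..]: V00[####/##..]-1*
p3 H@[####/##..]: H12[####/####]+1*
p4 V@[####/####] terminal -1; root [.#../.#..] d11

H winning at [.#../.#..]: True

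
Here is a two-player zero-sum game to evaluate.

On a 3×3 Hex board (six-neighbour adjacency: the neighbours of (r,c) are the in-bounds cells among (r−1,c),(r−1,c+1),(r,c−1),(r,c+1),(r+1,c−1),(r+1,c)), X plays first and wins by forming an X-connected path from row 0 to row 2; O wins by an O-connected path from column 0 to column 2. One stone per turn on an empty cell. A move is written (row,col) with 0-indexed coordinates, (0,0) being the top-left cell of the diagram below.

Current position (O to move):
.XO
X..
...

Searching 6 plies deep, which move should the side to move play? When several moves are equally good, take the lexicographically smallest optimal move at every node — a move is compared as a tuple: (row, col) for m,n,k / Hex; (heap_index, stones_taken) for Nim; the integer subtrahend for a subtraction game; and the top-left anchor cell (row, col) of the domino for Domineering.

[.XO/X../...] O move#1: (0,0):-1/OXO/X../..., (1,1):-1/.XO/XO./..., (1,2):-1/.XO/X.O/..., (2,0):+1/.XO/X../O..*, (2,1):-1/.XO/X../.O., (2,2):-1/.XO/X../..O
[.XO/X../O..] X move#2: (0,0):-1/XXO/X../O..*, (1,1):-1/.XO/XX./O.., (1,2):-1/.XO/X.X/O.., (2,1):-1/.XO/X../OX., (2,2):-1/.XO/X../O.X
[XXO/X../O..] O move#3: (1,1):+1/XXO/XO./O..*, (1,2):+1/XXO/X.O/O.., (2,1):+1/XXO/X../OO., (2,2):+1/XXO/X../O.O
[XXO/XO./O..] end (terminal -1, X#4); searched .XO/X../... to 6

O's best at [.XO/X../...]: (2,0)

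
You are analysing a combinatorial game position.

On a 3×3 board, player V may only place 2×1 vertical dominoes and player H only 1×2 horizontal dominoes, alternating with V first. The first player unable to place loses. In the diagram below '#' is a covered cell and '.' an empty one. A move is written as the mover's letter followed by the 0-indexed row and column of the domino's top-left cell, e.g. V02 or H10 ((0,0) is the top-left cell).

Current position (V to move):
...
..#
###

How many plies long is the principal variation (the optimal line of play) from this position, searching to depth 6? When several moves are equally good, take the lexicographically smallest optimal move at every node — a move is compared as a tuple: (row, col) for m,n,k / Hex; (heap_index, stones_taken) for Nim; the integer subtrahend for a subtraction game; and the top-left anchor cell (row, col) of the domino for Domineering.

[.../..#/###] V move#1: V00:-1/#../#.#/###, V01:+1/.#./.##/###*
[.#./.##/###] end (terminal -1, H#2); searched .../..#/### to 6

PV length from [.../..#/###]: 1 ply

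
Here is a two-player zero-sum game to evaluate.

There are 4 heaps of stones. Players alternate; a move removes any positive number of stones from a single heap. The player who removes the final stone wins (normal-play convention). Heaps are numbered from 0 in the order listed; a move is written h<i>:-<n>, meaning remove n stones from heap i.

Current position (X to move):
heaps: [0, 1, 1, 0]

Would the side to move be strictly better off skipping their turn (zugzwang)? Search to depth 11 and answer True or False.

ply 1, X at (0,1,1,0) | h1:-1=-1→(0,0,1,0)*; h2:-1=-1→(0,1,0,0)
ply 2, O at (0,0,1,0) | h2:-1=+1→(0,0,0,0)*
ply 3: (0,0,0,0) is terminal -1 (X); from (0,1,1,0) depth 11
pass branch (O moves first from the same position):
  | ply 1, O at (0,1,1,0) | h1:-1=-1→(0,0,1,0)*; h2:-1=-1→(0,1,0,0)
  | ply 2, X at (0,0,1,0) | h2:-1=+1→(0,0,0,0)*
  | ply 3: (0,0,0,0) is terminal -1 (O); from (0,1,1,0) depth 11
X moving scores -1; X passing scores +1

zugzwang((0,1,1,0), X) = True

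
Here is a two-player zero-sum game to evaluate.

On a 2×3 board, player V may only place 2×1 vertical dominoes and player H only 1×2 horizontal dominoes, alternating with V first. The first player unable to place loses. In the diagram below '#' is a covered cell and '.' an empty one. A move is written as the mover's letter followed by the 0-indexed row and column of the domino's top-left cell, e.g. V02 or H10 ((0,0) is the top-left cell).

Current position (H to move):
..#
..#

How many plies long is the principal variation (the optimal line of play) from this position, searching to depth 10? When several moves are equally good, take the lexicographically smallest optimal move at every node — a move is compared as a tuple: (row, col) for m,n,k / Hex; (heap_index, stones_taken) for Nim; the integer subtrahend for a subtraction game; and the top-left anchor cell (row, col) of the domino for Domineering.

[..#/..#] H move#1: H00:+1/###/..#*, H10:+1/..#/###
[###/..#] end (terminal -1, V#2); searched ..#/..# to 10

PV length from [..#/..#]: 1 ply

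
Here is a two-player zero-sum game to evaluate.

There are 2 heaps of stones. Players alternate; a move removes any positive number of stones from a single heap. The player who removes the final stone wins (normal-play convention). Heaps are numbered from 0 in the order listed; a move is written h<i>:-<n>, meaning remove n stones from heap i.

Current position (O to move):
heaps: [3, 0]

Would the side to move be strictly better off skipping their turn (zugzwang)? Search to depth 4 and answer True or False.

p1 O@[(3,0)]: h0:-1[(2,0)]-1 h0:-2[(1,0)]-1 h0:-3[(0,0)]+1*
p2 X@[(0,0)] terminal -1; root [(3,0)] d4
suppose O passes — search the same position with X to move:
pass> p1 X@[(3,0)]: h0:-1[(2,0)]-1 h0:-2[(1,0)]-1 h0:-3[(0,0)]+1*
pass> p2 O@[(0,0)] terminal -1; root [(3,0)] d4
for O: play +1, pass -1

zugzwang((3,0), O) = False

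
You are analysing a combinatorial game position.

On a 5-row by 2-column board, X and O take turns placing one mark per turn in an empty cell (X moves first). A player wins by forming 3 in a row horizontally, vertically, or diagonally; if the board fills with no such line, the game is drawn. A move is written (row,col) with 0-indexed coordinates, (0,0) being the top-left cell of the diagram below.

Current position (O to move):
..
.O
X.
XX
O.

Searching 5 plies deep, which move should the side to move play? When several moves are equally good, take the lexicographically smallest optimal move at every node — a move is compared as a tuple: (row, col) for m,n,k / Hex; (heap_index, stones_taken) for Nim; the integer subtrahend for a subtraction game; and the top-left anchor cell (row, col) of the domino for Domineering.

[../.O/X./XX/O.] O move#1: (0,0):-1/O./.O/X./XX/O., (0,1):-1/.O/.O/X./XX/O., (1,0):+0/../OO/X./XX/O.*, (2,1):-1/../.O/XO/XX/O., (4,1):-1/../.O/X./XX/OO
[../OO/X./XX/O.] X move#2: (0,0):+0/X./OO/X./XX/O.*, (0,1):+0/.X/OO/X./XX/O., (2,1):+0/../OO/XX/XX/O., (4,1):+0/../OO/X./XX/OX
[X./OO/X./XX/O.] O move#3: (0,1):+0/XO/OO/X./XX/O.*, (2,1):+0/X./OO/XO/XX/O., (4,1):+0/X./OO/X./XX/OO
[XO/OO/X./XX/O.] X move#4: (2,1):+0/XO/OO/XX/XX/O.*, (4,1):-1/XO/OO/X./XX/OX
[XO/OO/XX/XX/O.] O move#5: (4,1):+0/XO/OO/XX/XX/OO*
[XO/OO/XX/XX/OO] end (terminal +0, X#6); searched ../.O/X./XX/O. to 5

O's best at [../.O/X./XX/O.]: (1,0)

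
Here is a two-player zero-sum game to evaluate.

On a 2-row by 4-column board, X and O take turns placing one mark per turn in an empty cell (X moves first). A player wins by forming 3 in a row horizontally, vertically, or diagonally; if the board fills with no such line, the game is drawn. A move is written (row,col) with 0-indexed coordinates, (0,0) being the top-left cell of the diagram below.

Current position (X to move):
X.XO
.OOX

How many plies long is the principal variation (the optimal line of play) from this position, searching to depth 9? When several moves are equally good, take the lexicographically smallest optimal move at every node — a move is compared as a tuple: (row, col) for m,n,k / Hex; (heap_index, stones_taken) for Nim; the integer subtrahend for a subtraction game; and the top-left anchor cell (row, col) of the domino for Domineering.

PV length from [X.XO/.OOX]: 1 ply

ply 1, X at X.XO/.OOX | (0,1)=+1→XXXO/.OOX*; (1,0)=+0→X.XO/XOOX
ply 2: XXXO/.OOX is terminal -1 (O); from X.XO/.OOX depth 9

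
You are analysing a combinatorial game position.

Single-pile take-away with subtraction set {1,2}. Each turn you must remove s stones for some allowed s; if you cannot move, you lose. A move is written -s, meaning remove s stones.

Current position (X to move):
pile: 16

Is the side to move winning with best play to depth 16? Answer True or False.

ply 1, X at 16 | -1=+1→15*; -2=-1→14
ply 2, O at 15 | -1=-1→14*; -2=-1→13
ply 3, X at 14 | -1=-1→13; -2=+1→12*
ply 4, O at 12 | -1=-1→11*; -2=-1→10
ply 5, X at 11 | -1=-1→10; -2=+1→9*
ply 6, O at 9 | -1=-1→8*; -2=-1→7
ply 7, X at 8 | -1=-1→7; -2=+1→6*
ply 8, O at 6 | -1=-1→5*; -2=-1→4
ply 9, X at 5 | -1=-1→4; -2=+1→3*
ply 10, O at 3 | -1=-1→2*; -2=-1→1
ply 11, X at 2 | -1=-1→1; -2=+1→0*
ply 12: 0 is terminal -1 (O); from 16 depth 16

X winning at [16]: True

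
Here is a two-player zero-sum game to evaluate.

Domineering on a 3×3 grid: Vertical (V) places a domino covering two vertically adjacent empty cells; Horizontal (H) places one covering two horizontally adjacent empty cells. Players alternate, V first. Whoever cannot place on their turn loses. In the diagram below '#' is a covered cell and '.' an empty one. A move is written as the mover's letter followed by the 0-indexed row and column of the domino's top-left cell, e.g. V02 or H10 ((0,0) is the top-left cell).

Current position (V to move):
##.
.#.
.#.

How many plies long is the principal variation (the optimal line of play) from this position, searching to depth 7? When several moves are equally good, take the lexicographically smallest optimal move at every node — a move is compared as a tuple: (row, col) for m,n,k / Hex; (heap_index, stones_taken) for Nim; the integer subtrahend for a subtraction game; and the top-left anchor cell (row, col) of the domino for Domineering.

ply 1, V at ##./.#./.#. | V02=+1→###/.##/.#.*; V10=+1→##./##./##.; V12=+1→##./.##/.##
ply 2: ###/.##/.#. is terminal -1 (H); from ##./.#./.#. depth 7

PV length from [##./.#./.#.]: 1 ply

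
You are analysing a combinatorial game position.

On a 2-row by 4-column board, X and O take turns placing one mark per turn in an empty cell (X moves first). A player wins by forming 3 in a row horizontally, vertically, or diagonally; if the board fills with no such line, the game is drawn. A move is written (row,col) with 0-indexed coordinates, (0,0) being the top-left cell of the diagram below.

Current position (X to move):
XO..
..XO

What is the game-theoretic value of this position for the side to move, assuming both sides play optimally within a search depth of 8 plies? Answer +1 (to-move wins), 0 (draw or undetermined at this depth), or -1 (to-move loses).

ply 1, X at XO../..XO | (0,2)=+0→XOX./..XO*; (0,3)=+0→XO.X/..XO; (1,0)=+0→XO../X.XO; (1,1)=+0→XO../.XXO
ply 2, O at XOX./..XO | (0,3)=+0→XOXO/..XO*; (1,0)=+0→XOX./O.XO; (1,1)=+0→XOX./.OXO
ply 3, X at XOXO/..XO | (1,0)=+0→XOXO/X.XO*; (1,1)=+0→XOXO/.XXO
ply 4, O at XOXO/X.XO | (1,1)=+0→XOXO/XOXO*
ply 5: XOXO/XOXO is terminal +0 (X); from XO../..XO depth 8

value(XO../..XO, X) = 0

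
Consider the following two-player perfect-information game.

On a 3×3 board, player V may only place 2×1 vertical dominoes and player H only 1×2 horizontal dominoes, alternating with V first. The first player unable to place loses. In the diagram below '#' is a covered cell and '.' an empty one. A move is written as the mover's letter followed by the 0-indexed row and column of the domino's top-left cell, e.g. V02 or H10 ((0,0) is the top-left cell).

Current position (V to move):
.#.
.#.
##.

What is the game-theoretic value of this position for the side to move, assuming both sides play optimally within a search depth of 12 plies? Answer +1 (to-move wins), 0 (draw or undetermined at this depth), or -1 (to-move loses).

p1 V@[.#./.#./##.]: V00[##./##./##.]+1* V02[.##/.##/##.]+1 V12[.#./.##/###]+1
p2 H@[##./##./##.] terminal -1; root [.#./.#./##.] d12

value(.#./.#./##., V) = +1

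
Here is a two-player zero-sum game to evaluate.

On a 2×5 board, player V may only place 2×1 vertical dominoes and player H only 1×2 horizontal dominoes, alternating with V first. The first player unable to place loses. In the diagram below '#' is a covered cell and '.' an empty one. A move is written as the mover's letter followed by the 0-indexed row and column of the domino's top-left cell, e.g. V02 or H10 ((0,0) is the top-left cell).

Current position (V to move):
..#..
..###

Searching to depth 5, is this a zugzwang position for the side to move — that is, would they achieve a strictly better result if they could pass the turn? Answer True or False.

ply 1, V at ..#../..### | V00=+1→#.#../#.###*; V01=+1→.##../.####
ply 2, H at #.#../#.### | H03=-1→#.###/#.###*
ply 3, V at #.###/#.### | V01=+1→#####/#####*
ply 4: #####/##### is terminal -1 (H); from ..#../..### depth 5
pass branch (H moves first from the same position):
  | ply 1, H at ..#../..### | H00=+1→###../..###*; H03=-1→..###/..###; H10=+1→..#../#####
  | ply 2: ###../..### is terminal -1 (V); from ..#../..### depth 5
V moving scores +1; V passing scores -1

zugzwang(..#../..###, V) = False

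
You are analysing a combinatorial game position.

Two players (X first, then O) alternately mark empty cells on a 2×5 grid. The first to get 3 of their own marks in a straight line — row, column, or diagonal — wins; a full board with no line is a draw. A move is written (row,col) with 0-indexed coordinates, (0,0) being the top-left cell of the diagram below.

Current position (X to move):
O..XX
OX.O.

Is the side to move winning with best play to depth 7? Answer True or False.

[O..XX/OX.O.] X move#1: (0,1):+0/OX.XX/OX.O., (0,2):+1/O.XXX/OX.O.*, (1,2):+0/O..XX/OXXO., (1,4):+0/O..XX/OX.OX
[O.XXX/OX.O.] end (terminal -1, O#2); searched O..XX/OX.O. to 7

X winning at [O..XX/OX.O.]: True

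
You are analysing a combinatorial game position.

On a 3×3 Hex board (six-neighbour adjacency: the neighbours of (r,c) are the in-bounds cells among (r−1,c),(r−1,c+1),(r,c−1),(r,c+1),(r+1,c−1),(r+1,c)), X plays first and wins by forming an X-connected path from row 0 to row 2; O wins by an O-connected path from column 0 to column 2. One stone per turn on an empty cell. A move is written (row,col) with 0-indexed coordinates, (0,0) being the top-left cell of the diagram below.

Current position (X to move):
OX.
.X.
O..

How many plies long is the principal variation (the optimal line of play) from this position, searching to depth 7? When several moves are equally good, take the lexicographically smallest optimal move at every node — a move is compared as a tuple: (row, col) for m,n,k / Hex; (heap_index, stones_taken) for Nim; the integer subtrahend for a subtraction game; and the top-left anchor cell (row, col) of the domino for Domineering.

p1 X@[OX./.X./O..]: (0,2)[OXX/.X./O..]-1 (1,0)[OX./XX./O..]-1 (1,2)[OX./.XX/O..]+1* (2,1)[OX./.X./OX.]+1 (2,2)[OX./.X./O.X]+1
p2 O@[OX./.XX/O..]: (0,2)[OXO/.XX/O..]-1* (1,0)[OX./OXX/O..]-1 (2,1)[OX./.XX/OO.]-1 (2,2)[OX./.XX/O.O]-1
p3 X@[OXO/.XX/O..]: (1,0)[OXO/XXX/O..]+1* (2,1)[OXO/.XX/OX.]+1 (2,2)[OXO/.XX/O.X]+1
p4 O@[OXO/XXX/O..]: (2,1)[OXO/XXX/OO.]-1* (2,2)[OXO/XXX/O.O]-1
p5 X@[OXO/XXX/OO.]: (2,2)[OXO/XXX/OOX]+1*
p6 O@[OXO/XXX/OOX] terminal -1; root [OX./.X./O..] d7

PV length from [OX./.X./O..]: 5 plies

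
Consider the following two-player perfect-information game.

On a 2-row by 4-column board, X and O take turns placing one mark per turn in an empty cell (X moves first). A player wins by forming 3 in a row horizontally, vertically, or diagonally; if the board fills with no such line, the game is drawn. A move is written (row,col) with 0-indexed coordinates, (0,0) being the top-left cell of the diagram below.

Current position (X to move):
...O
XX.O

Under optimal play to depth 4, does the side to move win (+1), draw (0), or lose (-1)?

[...O/XX.O] X move#1: (0,0):+0/X..O/XX.O, (0,1):+0/.X.O/XX.O, (0,2):+0/..XO/XX.O, (1,2):+1/...O/XXXO*
[...O/XXXO] end (terminal -1, O#2); searched ...O/XX.O to 4

value(...O/XX.O, X) = +1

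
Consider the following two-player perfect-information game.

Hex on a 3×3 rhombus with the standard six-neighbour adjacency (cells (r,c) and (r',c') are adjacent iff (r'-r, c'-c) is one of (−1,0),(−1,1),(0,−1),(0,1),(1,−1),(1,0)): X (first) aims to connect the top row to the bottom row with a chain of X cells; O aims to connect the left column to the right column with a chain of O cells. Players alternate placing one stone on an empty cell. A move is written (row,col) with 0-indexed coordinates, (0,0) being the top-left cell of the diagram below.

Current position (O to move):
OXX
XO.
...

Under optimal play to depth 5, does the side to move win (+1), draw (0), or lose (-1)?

p1 O@[OXX/XO./...]: (1,2)[OXX/XOO/...]-1* (2,0)[OXX/XO./O..]-1 (2,1)[OXX/XO./.O.]-1 (2,2)[OXX/XO./..O]-1
p2 X@[OXX/XOO/...]: (2,0)[OXX/XOO/X..]+1* (2,1)[OXX/XOO/.X.]-1 (2,2)[OXX/XOO/..X]-1
p3 O@[OXX/XOO/X..] terminal -1; root [OXX/XO./...] d5

value(OXX/XO./..., O) = -1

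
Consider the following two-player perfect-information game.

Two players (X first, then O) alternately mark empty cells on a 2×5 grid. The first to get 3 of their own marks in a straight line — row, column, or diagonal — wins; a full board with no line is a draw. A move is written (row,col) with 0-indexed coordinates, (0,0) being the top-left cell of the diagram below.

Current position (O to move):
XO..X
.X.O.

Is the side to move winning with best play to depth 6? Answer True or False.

O winning at [XO..X/.X.O.]: False

[XO..X/.X.O.] O move#1: (0,2):+0/XOO.X/.X.O.*, (0,3):+0/XO.OX/.X.O., (1,0):+0/XO..X/OX.O., (1,2):+0/XO..X/.XOO., (1,4):+0/XO..X/.X.OO
[XOO.X/.X.O.] X move#2: (0,3):+0/XOOXX/.X.O.*, (1,0):-1/XOO.X/XX.O., (1,2):-1/XOO.X/.XXO., (1,4):-1/XOO.X/.X.OX
[XOOXX/.X.O.] O move#3: (1,0):+0/XOOXX/OX.O.*, (1,2):+0/XOOXX/.XOO., (1,4):+0/XOOXX/.X.OO
[XOOXX/OX.O.] X move#4: (1,2):+0/XOOXX/OXXO.*, (1,4):+0/XOOXX/OX.OX
[XOOXX/OXXO.] O move#5: (1,4):+0/XOOXX/OXXOO*
[XOOXX/OXXOO] end (terminal +0, X#6); searched XO..X/.X.O. to 6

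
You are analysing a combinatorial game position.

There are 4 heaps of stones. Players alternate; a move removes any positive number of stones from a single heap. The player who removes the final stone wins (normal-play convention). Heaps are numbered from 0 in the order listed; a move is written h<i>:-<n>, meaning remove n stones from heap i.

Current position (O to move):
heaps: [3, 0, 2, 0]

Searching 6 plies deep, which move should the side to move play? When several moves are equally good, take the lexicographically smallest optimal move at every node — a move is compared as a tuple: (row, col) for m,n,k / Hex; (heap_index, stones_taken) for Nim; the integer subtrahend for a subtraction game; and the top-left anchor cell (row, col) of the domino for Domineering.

O's best at [(3,0,2,0)]: h0:-1

ply 1, O at (3,0,2,0) | h0:-1=+1→(2,0,2,0)*; h0:-2=-1→(1,0,2,0); h0:-3=-1→(0,0,2,0); h2:-1=-1→(3,0,1,0); h2:-2=-1→(3,0,0,0)
ply 2, X at (2,0,2,0) | h0:-1=-1→(1,0,2,0)*; h0:-2=-1→(0,0,2,0); h2:-1=-1→(2,0,1,0); h2:-2=-1→(2,0,0,0)
ply 3, O at (1,0,2,0) | h0:-1=-1→(0,0,2,0); h2:-1=+1→(1,0,1,0)*; h2:-2=-1→(1,0,0,0)
ply 4, X at (1,0,1,0) | h0:-1=-1→(0,0,1,0)*; h2:-1=-1→(1,0,0,0)
ply 5, O at (0,0,1,0) | h2:-1=+1→(0,0,0,0)*
ply 6: (0,0,0,0) is terminal -1 (X); from (3,0,2,0) depth 6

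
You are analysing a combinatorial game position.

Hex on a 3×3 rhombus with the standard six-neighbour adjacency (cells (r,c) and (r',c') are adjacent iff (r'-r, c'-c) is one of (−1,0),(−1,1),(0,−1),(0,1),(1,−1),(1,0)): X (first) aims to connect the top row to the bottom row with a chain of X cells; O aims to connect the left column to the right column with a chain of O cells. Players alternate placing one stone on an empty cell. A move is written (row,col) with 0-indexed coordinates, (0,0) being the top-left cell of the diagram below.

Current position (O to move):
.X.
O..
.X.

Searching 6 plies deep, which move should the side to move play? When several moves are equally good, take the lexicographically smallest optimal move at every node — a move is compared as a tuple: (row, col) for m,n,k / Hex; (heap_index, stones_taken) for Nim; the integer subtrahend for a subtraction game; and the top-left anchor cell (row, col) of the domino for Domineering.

ply 1, O at .X./O../.X. | (0,0)=-1→OX./O../.X.; (0,2)=-1→.XO/O../.X.; (1,1)=+1→.X./OO./.X.*; (1,2)=-1→.X./O.O/.X.; (2,0)=-1→.X./O../OX.; (2,2)=-1→.X./O../.XO
ply 2, X at .X./OO./.X. | (0,0)=-1→XX./OO./.X.*; (0,2)=-1→.XX/OO./.X.; (1,2)=-1→.X./OOX/.X.; (2,0)=-1→.X./OO./XX.; (2,2)=-1→.X./OO./.XX
ply 3, O at XX./OO./.X. | (0,2)=+1→XXO/OO./.X.*; (1,2)=+1→XX./OOO/.X.; (2,0)=+1→XX./OO./OX.; (2,2)=+1→XX./OO./.XO
ply 4: XXO/OO./.X. is terminal -1 (X); from .X./O../.X. depth 6

O's best at [.X./O../.X.]: (1,1)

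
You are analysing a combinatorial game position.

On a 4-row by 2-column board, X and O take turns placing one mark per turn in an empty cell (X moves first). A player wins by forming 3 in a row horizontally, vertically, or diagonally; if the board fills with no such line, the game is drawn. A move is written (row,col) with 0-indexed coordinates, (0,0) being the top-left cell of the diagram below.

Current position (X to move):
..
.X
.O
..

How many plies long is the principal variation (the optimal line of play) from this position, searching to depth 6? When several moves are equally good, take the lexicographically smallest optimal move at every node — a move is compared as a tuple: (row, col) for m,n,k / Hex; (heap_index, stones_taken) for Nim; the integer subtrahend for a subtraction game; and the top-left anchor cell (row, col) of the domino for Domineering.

PV length from [../.X/.O/..]: 6 plies

p1 X@[../.X/.O/..]: (0,0)[X./.X/.O/..]+0* (0,1)[.X/.X/.O/..]+0 (1,0)[../XX/.O/..]+0 (2,0)[../.X/XO/..]+0 (3,0)[../.X/.O/X.]+0 (3,1)[../.X/.O/.X]+0
p2 O@[X./.X/.O/..]: (0,1)[XO/.X/.O/..]+0* (1,0)[X./OX/.O/..]+0 (2,0)[X./.X/OO/..]+0 (3,0)[X./.X/.O/O.]+0 (3,1)[X./.X/.O/.O]+0
p3 X@[XO/.X/.O/..]: (1,0)[XO/XX/.O/..]+0* (2,0)[XO/.X/XO/..]+0 (3,0)[XO/.X/.O/X.]+0 (3,1)[XO/.X/.O/.X]+0
p4 O@[XO/XX/.O/..]: (2,0)[XO/XX/OO/..]+0* (3,0)[XO/XX/.O/O.]-1 (3,1)[XO/XX/.O/.O]-1
p5 X@[XO/XX/OO/..]: (3,0)[XO/XX/OO/X.]+0* (3,1)[XO/XX/OO/.X]+0
p6 O@[XO/XX/OO/X.]: (3,1)[XO/XX/OO/XO]+0*
p7 X@[XO/XX/OO/XO] terminal +0; root [../.X/.O/..] d6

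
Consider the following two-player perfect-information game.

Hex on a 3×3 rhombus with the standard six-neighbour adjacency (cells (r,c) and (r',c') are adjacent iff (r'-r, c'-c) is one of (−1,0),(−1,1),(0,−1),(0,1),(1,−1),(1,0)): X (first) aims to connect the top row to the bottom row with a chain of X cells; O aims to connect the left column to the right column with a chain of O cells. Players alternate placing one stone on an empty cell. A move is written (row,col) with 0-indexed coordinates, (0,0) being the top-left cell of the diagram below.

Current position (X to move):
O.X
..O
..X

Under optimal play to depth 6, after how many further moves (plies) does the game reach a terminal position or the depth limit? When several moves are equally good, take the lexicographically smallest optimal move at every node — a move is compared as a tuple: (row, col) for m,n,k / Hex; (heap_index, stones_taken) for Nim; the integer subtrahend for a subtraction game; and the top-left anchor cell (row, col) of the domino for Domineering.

ply 1, X at O.X/..O/..X | (0,1)=-1→OXX/..O/..X; (1,0)=-1→O.X/X.O/..X; (1,1)=+1→O.X/.XO/..X*; (2,0)=-1→O.X/..O/X.X; (2,1)=-1→O.X/..O/.XX
ply 2, O at O.X/.XO/..X | (0,1)=-1→OOX/.XO/..X*; (1,0)=-1→O.X/OXO/..X; (2,0)=-1→O.X/.XO/O.X; (2,1)=-1→O.X/.XO/.OX
ply 3, X at OOX/.XO/..X | (1,0)=+1→OOX/XXO/..X*; (2,0)=+1→OOX/.XO/X.X; (2,1)=+1→OOX/.XO/.XX
ply 4, O at OOX/XXO/..X | (2,0)=-1→OOX/XXO/O.X*; (2,1)=-1→OOX/XXO/.OX
ply 5, X at OOX/XXO/O.X | (2,1)=+1→OOX/XXO/OXX*
ply 6: OOX/XXO/OXX is terminal -1 (O); from O.X/..O/..X depth 6

PV length from [O.X/..O/..X]: 5 plies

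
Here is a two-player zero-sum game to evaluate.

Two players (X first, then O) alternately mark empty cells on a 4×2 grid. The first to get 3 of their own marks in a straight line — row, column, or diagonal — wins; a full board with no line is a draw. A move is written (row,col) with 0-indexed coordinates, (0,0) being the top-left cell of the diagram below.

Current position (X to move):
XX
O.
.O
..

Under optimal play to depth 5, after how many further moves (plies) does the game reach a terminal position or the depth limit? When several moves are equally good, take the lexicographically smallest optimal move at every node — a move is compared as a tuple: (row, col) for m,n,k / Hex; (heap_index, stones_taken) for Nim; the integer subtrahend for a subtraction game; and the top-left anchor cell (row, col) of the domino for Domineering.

ply 1, X at XX/O./.O/.. | (1,1)=+0→XX/OX/.O/..*; (2,0)=+0→XX/O./XO/..; (3,0)=+0→XX/O./.O/X.; (3,1)=+0→XX/O./.O/.X
ply 2, O at XX/OX/.O/.. | (2,0)=+0→XX/OX/OO/..*; (3,0)=+0→XX/OX/.O/O.; (3,1)=+0→XX/OX/.O/.O
ply 3, X at XX/OX/OO/.. | (3,0)=+0→XX/OX/OO/X.*; (3,1)=-1→XX/OX/OO/.X
ply 4, O at XX/OX/OO/X. | (3,1)=+0→XX/OX/OO/XO*
ply 5: XX/OX/OO/XO is terminal +0 (X); from XX/O./.O/.. depth 5

PV length from [XX/O./.O/..]: 4 plies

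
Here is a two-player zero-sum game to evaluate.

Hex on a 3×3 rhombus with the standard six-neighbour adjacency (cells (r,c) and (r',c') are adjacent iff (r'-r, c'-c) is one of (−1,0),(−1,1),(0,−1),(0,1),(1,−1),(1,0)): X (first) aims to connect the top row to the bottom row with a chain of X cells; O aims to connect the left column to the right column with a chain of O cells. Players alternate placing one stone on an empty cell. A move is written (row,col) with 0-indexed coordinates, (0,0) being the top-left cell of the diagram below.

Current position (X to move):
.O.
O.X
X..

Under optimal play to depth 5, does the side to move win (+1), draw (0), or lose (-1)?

p1 X@[.O./O.X/X..]: (0,0)[XO./O.X/X..]-1 (0,2)[.OX/O.X/X..]+1* (1,1)[.O./OXX/X..]-1 (2,1)[.O./O.X/XX.]-1 (2,2)[.O./O.X/X.X]-1
p2 O@[.OX/O.X/X..]: (0,0)[OOX/O.X/X..]-1* (1,1)[.OX/OOX/X..]-1 (2,1)[.OX/O.X/XO.]-1 (2,2)[.OX/O.X/X.O]-1
p3 X@[OOX/O.X/X..]: (1,1)[OOX/OXX/X..]+1* (2,1)[OOX/O.X/XX.]+1 (2,2)[OOX/O.X/X.X]+1
p4 O@[OOX/OXX/X..] terminal -1; root [.O./O.X/X..] d5

value(.O./O.X/X.., X) = +1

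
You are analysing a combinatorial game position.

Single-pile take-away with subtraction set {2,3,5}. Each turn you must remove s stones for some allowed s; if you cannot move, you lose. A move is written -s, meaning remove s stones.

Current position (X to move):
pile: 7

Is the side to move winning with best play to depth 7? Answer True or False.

[7] X move#1: -2:-1/5*, -3:-1/4, -5:-1/2
[5] O move#2: -2:-1/3, -3:-1/2, -5:+1/0*
[0] end (terminal -1, X#3); searched 7 to 7

X winning at [7]: False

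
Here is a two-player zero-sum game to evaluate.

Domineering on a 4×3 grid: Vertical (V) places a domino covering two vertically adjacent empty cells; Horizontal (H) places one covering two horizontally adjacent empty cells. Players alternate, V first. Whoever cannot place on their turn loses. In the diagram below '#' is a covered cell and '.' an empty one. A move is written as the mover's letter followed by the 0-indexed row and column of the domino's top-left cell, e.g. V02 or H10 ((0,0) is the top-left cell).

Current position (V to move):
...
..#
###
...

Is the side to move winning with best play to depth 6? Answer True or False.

ply 1, V at .../..#/###/... | V00=-1→#../#.#/###/...; V01=+1→.#./.##/###/...*
ply 2, H at .#./.##/###/... | H30=-1→.#./.##/###/##.*; H31=-1→.#./.##/###/.##
ply 3, V at .#./.##/###/##. | V00=+1→##./###/###/##.*
ply 4: ##./###/###/##. is terminal -1 (H); from .../..#/###/... depth 6

V winning at [.../..#/###/...]: True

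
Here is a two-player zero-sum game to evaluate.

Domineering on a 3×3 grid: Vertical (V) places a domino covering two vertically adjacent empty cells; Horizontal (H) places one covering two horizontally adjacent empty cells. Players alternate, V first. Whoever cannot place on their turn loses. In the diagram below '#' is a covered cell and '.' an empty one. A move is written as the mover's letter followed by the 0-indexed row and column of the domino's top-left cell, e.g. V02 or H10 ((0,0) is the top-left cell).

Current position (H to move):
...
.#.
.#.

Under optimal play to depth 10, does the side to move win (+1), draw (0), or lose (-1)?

value(.../.#./.#., H) = -1

[.../.#./.#.] H move#1: H00:-1/##./.#./.#.*, H01:-1/.##/.#./.#.
[##./.#./.#.] V move#2: V02:+1/###/.##/.#.*, V10:+1/##./##./##., V12:+1/##./.##/.##
[###/.##/.#.] end (terminal -1, H#3); searched .../.#./.#. to 10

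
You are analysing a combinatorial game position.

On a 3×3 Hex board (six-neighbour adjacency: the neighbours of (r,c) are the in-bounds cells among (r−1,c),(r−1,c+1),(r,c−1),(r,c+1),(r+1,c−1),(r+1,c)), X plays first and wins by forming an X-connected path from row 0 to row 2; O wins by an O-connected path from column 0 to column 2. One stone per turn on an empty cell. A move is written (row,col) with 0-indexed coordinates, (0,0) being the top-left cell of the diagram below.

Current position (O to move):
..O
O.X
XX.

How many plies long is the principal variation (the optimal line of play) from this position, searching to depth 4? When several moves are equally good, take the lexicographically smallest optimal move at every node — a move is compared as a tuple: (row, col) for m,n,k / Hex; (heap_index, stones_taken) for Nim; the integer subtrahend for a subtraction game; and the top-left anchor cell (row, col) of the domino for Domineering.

[..O/O.X/XX.] O move#1: (0,0):+1/O.O/O.X/XX.*, (0,1):+1/.OO/O.X/XX., (1,1):+1/..O/OOX/XX., (2,2):+1/..O/O.X/XXO
[O.O/O.X/XX.] X move#2: (0,1):-1/OXO/O.X/XX.*, (1,1):-1/O.O/OXX/XX., (2,2):-1/O.O/O.X/XXX
[OXO/O.X/XX.] O move#3: (1,1):+1/OXO/OOX/XX.*, (2,2):-1/OXO/O.X/XXO
[OXO/OOX/XX.] end (terminal -1, X#4); searched ..O/O.X/XX. to 4

PV length from [..O/O.X/XX.]: 3 plies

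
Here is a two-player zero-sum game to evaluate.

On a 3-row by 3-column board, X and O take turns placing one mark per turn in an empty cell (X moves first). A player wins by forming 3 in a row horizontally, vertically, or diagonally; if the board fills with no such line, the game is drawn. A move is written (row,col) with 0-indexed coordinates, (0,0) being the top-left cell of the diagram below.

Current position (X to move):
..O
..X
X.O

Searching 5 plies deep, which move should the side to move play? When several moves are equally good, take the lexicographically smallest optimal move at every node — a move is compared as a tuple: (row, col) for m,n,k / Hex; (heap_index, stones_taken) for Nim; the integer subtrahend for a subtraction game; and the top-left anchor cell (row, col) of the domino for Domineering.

X's best at [..O/..X/X.O]: (1,0)

[..O/..X/X.O] X move#1: (0,0):+0/X.O/..X/X.O, (0,1):+0/.XO/..X/X.O, (1,0):+1/..O/X.X/X.O*, (1,1):+0/..O/.XX/X.O, (2,1):-1/..O/..X/XXO
[..O/X.X/X.O] O move#2: (0,0):-1/O.O/X.X/X.O*, (0,1):-1/.OO/X.X/X.O, (1,1):-1/..O/XOX/X.O, (2,1):-1/..O/X.X/XOO
[O.O/X.X/X.O] X move#3: (0,1):-1/OXO/X.X/X.O, (1,1):+1/O.O/XXX/X.O*, (2,1):-1/O.O/X.X/XXO
[O.O/XXX/X.O] end (terminal -1, O#4); searched ..O/..X/X.O to 5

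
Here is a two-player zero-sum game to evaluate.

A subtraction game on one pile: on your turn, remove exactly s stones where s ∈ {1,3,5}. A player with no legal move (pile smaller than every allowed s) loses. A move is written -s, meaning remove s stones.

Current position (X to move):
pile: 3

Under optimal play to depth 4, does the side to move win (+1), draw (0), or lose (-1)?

p1 X@[3]: -1[2]+1* -3[0]+1
p2 O@[2]: -1[1]-1*
p3 X@[1]: -1[0]+1*
p4 O@[0] terminal -1; root [3] d4

value(3, X) = +1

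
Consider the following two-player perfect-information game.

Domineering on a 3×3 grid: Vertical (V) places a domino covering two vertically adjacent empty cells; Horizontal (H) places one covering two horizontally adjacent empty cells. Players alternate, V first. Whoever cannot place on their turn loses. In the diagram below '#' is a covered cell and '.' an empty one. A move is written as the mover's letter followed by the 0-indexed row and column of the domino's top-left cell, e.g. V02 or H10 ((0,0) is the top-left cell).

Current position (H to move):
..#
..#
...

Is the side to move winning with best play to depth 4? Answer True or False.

H winning at [..#/..#/...]: True

p1 H@[..#/..#/...]: H00[###/..#/...]-1 H10[..#/###/...]+1* H20[..#/..#/##.]-1 H21[..#/..#/.##]-1
p2 V@[..#/###/...] terminal -1; root [..#/..#/...] d4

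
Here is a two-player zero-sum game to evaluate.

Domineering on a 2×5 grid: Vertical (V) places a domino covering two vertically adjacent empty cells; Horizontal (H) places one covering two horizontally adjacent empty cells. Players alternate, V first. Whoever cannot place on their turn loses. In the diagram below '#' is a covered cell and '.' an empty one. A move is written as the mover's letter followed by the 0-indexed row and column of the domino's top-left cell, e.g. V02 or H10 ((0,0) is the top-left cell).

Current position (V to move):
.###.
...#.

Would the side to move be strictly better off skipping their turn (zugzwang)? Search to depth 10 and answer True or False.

zugzwang(.###./...#., V) = False

ply 1, V at .###./...#. | V00=+1→####./#..#.*; V04=-1→.####/...##
ply 2, H at ####./#..#. | H11=-1→####./####.*
ply 3, V at ####./####. | V04=+1→#####/#####*
ply 4: #####/##### is terminal -1 (H); from .###./...#. depth 10
if V skipped the turn, H would face:
~ ply 1, H at .###./...#. | H10=-1→.###./##.#.*; H11=-1→.###./.###.
~ ply 2, V at .###./##.#. | V04=+1→.####/##.##*
~ ply 3: .####/##.## is terminal -1 (H); from .###./...#. depth 10
compare (V): move=+1 vs pass=+1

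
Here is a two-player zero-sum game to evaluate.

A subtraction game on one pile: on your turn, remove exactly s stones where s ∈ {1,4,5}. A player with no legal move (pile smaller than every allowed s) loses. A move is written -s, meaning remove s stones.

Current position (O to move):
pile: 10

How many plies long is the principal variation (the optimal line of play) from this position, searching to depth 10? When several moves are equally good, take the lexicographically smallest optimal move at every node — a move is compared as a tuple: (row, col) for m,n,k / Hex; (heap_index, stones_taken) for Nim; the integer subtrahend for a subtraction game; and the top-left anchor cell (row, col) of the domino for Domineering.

ply 1, O at 10 | -1=-1→9*; -4=-1→6; -5=-1→5
ply 2, X at 9 | -1=+1→8*; -4=-1→5; -5=-1→4
ply 3, O at 8 | -1=-1→7*; -4=-1→4; -5=-1→3
ply 4, X at 7 | -1=-1→6; -4=-1→3; -5=+1→2*
ply 5, O at 2 | -1=-1→1*
ply 6, X at 1 | -1=+1→0*
ply 7: 0 is terminal -1 (O); from 10 depth 10

PV length from [10]: 6 plies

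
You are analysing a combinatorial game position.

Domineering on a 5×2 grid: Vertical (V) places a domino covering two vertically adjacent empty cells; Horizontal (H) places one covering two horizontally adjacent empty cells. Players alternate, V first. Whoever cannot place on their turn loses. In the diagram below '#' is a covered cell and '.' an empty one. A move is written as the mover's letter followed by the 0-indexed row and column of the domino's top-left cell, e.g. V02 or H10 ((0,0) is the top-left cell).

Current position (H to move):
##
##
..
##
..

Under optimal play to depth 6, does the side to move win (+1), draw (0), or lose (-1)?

value(##/##/../##/.., H) = +1

ply 1, H at ##/##/../##/.. | H20=+1→##/##/##/##/..*; H40=+1→##/##/../##/##
ply 2: ##/##/##/##/.. is terminal -1 (V); from ##/##/../##/.. depth 6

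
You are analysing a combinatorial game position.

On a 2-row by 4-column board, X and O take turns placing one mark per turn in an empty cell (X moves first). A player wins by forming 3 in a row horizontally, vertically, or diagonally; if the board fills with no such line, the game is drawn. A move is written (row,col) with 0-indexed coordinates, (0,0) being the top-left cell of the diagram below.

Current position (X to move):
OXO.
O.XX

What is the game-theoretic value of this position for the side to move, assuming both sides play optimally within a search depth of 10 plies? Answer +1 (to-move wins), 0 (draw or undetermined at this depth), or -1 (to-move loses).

ply 1, X at OXO./O.XX | (0,3)=+0→OXOX/O.XX; (1,1)=+1→OXO./OXXX*
ply 2: OXO./OXXX is terminal -1 (O); from OXO./O.XX depth 10

value(OXO./O.XX, X) = +1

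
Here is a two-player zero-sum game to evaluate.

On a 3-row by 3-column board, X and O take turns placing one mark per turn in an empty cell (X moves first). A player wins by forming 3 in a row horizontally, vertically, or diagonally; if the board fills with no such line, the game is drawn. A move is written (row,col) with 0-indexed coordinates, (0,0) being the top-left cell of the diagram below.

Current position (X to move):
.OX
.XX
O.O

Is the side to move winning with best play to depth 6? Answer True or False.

[.OX/.XX/O.O] X move#1: (0,0):-1/XOX/.XX/O.O, (1,0):+1/.OX/XXX/O.O*, (2,1):+0/.OX/.XX/OXO
[.OX/XXX/O.O] end (terminal -1, O#2); searched .OX/.XX/O.O to 6

X winning at [.OX/.XX/O.O]: True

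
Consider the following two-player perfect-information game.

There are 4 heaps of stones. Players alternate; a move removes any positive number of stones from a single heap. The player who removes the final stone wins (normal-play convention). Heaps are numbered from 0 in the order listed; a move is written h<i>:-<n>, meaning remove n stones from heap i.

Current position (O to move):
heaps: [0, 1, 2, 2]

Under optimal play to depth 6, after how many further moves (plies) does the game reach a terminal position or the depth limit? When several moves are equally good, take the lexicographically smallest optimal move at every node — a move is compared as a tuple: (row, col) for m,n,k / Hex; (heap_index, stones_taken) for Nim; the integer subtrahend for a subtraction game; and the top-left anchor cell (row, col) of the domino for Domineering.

ply 1, O at (0,1,2,2) | h1:-1=+1→(0,0,2,2)*; h2:-1=-1→(0,1,1,2); h2:-2=-1→(0,1,0,2); h3:-1=-1→(0,1,2,1); h3:-2=-1→(0,1,2,0)
ply 2, X at (0,0,2,2) | h2:-1=-1→(0,0,1,2)*; h2:-2=-1→(0,0,0,2); h3:-1=-1→(0,0,2,1); h3:-2=-1→(0,0,2,0)
ply 3, O at (0,0,1,2) | h2:-1=-1→(0,0,0,2); h3:-1=+1→(0,0,1,1)*; h3:-2=-1→(0,0,1,0)
ply 4, X at (0,0,1,1) | h2:-1=-1→(0,0,0,1)*; h3:-1=-1→(0,0,1,0)
ply 5, O at (0,0,0,1) | h3:-1=+1→(0,0,0,0)*
ply 6: (0,0,0,0) is terminal -1 (X); from (0,1,2,2) depth 6

PV length from [(0,1,2,2)]: 5 plies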